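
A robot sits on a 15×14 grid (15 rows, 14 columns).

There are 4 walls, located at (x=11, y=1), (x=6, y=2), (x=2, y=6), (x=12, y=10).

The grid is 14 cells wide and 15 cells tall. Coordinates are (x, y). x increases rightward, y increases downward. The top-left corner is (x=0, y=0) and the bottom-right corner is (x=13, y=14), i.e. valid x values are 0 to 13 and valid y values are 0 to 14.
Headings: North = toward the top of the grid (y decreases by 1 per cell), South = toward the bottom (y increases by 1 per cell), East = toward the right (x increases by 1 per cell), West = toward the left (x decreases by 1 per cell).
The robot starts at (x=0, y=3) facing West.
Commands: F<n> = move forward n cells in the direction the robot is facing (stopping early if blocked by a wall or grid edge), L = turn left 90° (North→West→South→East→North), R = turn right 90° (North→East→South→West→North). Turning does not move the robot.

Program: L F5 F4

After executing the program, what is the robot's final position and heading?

Answer: Final position: (x=0, y=12), facing South

Derivation:
Start: (x=0, y=3), facing West
  L: turn left, now facing South
  F5: move forward 5, now at (x=0, y=8)
  F4: move forward 4, now at (x=0, y=12)
Final: (x=0, y=12), facing South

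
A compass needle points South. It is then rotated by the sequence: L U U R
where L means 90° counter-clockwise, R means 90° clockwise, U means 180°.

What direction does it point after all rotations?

Start: South
  L (left (90° counter-clockwise)) -> East
  U (U-turn (180°)) -> West
  U (U-turn (180°)) -> East
  R (right (90° clockwise)) -> South
Final: South

Answer: Final heading: South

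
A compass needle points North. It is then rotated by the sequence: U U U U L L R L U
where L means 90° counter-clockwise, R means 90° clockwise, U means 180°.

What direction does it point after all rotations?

Answer: Final heading: North

Derivation:
Start: North
  U (U-turn (180°)) -> South
  U (U-turn (180°)) -> North
  U (U-turn (180°)) -> South
  U (U-turn (180°)) -> North
  L (left (90° counter-clockwise)) -> West
  L (left (90° counter-clockwise)) -> South
  R (right (90° clockwise)) -> West
  L (left (90° counter-clockwise)) -> South
  U (U-turn (180°)) -> North
Final: North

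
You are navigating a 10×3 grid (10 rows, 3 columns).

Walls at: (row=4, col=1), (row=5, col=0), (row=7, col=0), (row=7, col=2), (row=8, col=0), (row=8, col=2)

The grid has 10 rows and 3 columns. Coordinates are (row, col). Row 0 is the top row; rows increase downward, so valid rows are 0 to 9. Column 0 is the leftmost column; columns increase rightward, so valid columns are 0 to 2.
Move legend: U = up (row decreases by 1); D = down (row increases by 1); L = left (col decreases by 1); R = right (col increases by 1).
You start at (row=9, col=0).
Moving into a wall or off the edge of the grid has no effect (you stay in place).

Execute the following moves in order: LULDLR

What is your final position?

Answer: Final position: (row=9, col=1)

Derivation:
Start: (row=9, col=0)
  L (left): blocked, stay at (row=9, col=0)
  U (up): blocked, stay at (row=9, col=0)
  L (left): blocked, stay at (row=9, col=0)
  D (down): blocked, stay at (row=9, col=0)
  L (left): blocked, stay at (row=9, col=0)
  R (right): (row=9, col=0) -> (row=9, col=1)
Final: (row=9, col=1)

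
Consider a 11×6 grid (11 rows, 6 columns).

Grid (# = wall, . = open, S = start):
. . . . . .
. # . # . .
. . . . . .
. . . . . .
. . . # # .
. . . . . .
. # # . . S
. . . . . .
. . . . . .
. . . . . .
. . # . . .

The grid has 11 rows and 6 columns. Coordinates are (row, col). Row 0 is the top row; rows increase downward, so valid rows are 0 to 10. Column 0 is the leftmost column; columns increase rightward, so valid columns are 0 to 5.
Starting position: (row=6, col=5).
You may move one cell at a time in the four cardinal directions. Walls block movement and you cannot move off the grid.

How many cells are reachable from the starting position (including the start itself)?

Answer: Reachable cells: 59

Derivation:
BFS flood-fill from (row=6, col=5):
  Distance 0: (row=6, col=5)
  Distance 1: (row=5, col=5), (row=6, col=4), (row=7, col=5)
  Distance 2: (row=4, col=5), (row=5, col=4), (row=6, col=3), (row=7, col=4), (row=8, col=5)
  Distance 3: (row=3, col=5), (row=5, col=3), (row=7, col=3), (row=8, col=4), (row=9, col=5)
  Distance 4: (row=2, col=5), (row=3, col=4), (row=5, col=2), (row=7, col=2), (row=8, col=3), (row=9, col=4), (row=10, col=5)
  Distance 5: (row=1, col=5), (row=2, col=4), (row=3, col=3), (row=4, col=2), (row=5, col=1), (row=7, col=1), (row=8, col=2), (row=9, col=3), (row=10, col=4)
  Distance 6: (row=0, col=5), (row=1, col=4), (row=2, col=3), (row=3, col=2), (row=4, col=1), (row=5, col=0), (row=7, col=0), (row=8, col=1), (row=9, col=2), (row=10, col=3)
  Distance 7: (row=0, col=4), (row=2, col=2), (row=3, col=1), (row=4, col=0), (row=6, col=0), (row=8, col=0), (row=9, col=1)
  Distance 8: (row=0, col=3), (row=1, col=2), (row=2, col=1), (row=3, col=0), (row=9, col=0), (row=10, col=1)
  Distance 9: (row=0, col=2), (row=2, col=0), (row=10, col=0)
  Distance 10: (row=0, col=1), (row=1, col=0)
  Distance 11: (row=0, col=0)
Total reachable: 59 (grid has 59 open cells total)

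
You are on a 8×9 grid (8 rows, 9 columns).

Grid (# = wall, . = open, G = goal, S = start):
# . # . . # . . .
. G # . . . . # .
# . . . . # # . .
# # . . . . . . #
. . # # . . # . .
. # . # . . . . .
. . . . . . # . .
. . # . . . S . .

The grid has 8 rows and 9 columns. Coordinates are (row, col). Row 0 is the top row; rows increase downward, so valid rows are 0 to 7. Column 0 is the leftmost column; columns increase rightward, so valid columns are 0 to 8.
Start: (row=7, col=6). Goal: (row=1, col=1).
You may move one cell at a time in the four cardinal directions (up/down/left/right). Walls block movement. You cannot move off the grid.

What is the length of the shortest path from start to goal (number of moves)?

Answer: Shortest path length: 11

Derivation:
BFS from (row=7, col=6) until reaching (row=1, col=1):
  Distance 0: (row=7, col=6)
  Distance 1: (row=7, col=5), (row=7, col=7)
  Distance 2: (row=6, col=5), (row=6, col=7), (row=7, col=4), (row=7, col=8)
  Distance 3: (row=5, col=5), (row=5, col=7), (row=6, col=4), (row=6, col=8), (row=7, col=3)
  Distance 4: (row=4, col=5), (row=4, col=7), (row=5, col=4), (row=5, col=6), (row=5, col=8), (row=6, col=3)
  Distance 5: (row=3, col=5), (row=3, col=7), (row=4, col=4), (row=4, col=8), (row=6, col=2)
  Distance 6: (row=2, col=7), (row=3, col=4), (row=3, col=6), (row=5, col=2), (row=6, col=1)
  Distance 7: (row=2, col=4), (row=2, col=8), (row=3, col=3), (row=6, col=0), (row=7, col=1)
  Distance 8: (row=1, col=4), (row=1, col=8), (row=2, col=3), (row=3, col=2), (row=5, col=0), (row=7, col=0)
  Distance 9: (row=0, col=4), (row=0, col=8), (row=1, col=3), (row=1, col=5), (row=2, col=2), (row=4, col=0)
  Distance 10: (row=0, col=3), (row=0, col=7), (row=1, col=6), (row=2, col=1), (row=4, col=1)
  Distance 11: (row=0, col=6), (row=1, col=1)  <- goal reached here
One shortest path (11 moves): (row=7, col=6) -> (row=7, col=5) -> (row=7, col=4) -> (row=6, col=4) -> (row=5, col=4) -> (row=4, col=4) -> (row=3, col=4) -> (row=3, col=3) -> (row=3, col=2) -> (row=2, col=2) -> (row=2, col=1) -> (row=1, col=1)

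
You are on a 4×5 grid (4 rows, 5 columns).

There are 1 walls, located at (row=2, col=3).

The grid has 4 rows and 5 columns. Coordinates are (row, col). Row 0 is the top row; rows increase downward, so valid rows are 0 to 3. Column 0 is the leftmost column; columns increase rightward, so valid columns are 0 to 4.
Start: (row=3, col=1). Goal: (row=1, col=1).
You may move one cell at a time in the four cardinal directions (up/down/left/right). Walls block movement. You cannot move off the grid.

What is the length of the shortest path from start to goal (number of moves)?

BFS from (row=3, col=1) until reaching (row=1, col=1):
  Distance 0: (row=3, col=1)
  Distance 1: (row=2, col=1), (row=3, col=0), (row=3, col=2)
  Distance 2: (row=1, col=1), (row=2, col=0), (row=2, col=2), (row=3, col=3)  <- goal reached here
One shortest path (2 moves): (row=3, col=1) -> (row=2, col=1) -> (row=1, col=1)

Answer: Shortest path length: 2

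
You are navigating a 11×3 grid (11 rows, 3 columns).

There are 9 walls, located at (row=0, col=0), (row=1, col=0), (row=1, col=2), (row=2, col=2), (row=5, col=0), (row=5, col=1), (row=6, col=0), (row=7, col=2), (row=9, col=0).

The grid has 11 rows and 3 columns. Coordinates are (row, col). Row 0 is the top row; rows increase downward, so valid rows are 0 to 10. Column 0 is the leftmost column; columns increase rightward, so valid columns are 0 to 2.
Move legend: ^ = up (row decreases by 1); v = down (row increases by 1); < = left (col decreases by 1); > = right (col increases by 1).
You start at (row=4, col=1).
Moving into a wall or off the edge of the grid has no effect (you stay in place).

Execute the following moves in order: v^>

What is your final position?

Answer: Final position: (row=3, col=2)

Derivation:
Start: (row=4, col=1)
  v (down): blocked, stay at (row=4, col=1)
  ^ (up): (row=4, col=1) -> (row=3, col=1)
  > (right): (row=3, col=1) -> (row=3, col=2)
Final: (row=3, col=2)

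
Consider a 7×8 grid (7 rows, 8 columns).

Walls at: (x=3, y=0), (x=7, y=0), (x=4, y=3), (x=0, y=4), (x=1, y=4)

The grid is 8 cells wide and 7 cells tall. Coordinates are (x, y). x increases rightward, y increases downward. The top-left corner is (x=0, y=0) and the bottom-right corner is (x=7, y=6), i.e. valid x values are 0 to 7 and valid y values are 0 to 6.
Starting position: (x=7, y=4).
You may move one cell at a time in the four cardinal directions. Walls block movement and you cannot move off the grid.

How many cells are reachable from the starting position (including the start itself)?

Answer: Reachable cells: 51

Derivation:
BFS flood-fill from (x=7, y=4):
  Distance 0: (x=7, y=4)
  Distance 1: (x=7, y=3), (x=6, y=4), (x=7, y=5)
  Distance 2: (x=7, y=2), (x=6, y=3), (x=5, y=4), (x=6, y=5), (x=7, y=6)
  Distance 3: (x=7, y=1), (x=6, y=2), (x=5, y=3), (x=4, y=4), (x=5, y=5), (x=6, y=6)
  Distance 4: (x=6, y=1), (x=5, y=2), (x=3, y=4), (x=4, y=5), (x=5, y=6)
  Distance 5: (x=6, y=0), (x=5, y=1), (x=4, y=2), (x=3, y=3), (x=2, y=4), (x=3, y=5), (x=4, y=6)
  Distance 6: (x=5, y=0), (x=4, y=1), (x=3, y=2), (x=2, y=3), (x=2, y=5), (x=3, y=6)
  Distance 7: (x=4, y=0), (x=3, y=1), (x=2, y=2), (x=1, y=3), (x=1, y=5), (x=2, y=6)
  Distance 8: (x=2, y=1), (x=1, y=2), (x=0, y=3), (x=0, y=5), (x=1, y=6)
  Distance 9: (x=2, y=0), (x=1, y=1), (x=0, y=2), (x=0, y=6)
  Distance 10: (x=1, y=0), (x=0, y=1)
  Distance 11: (x=0, y=0)
Total reachable: 51 (grid has 51 open cells total)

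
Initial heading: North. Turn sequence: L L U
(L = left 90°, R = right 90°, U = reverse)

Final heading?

Start: North
  L (left (90° counter-clockwise)) -> West
  L (left (90° counter-clockwise)) -> South
  U (U-turn (180°)) -> North
Final: North

Answer: Final heading: North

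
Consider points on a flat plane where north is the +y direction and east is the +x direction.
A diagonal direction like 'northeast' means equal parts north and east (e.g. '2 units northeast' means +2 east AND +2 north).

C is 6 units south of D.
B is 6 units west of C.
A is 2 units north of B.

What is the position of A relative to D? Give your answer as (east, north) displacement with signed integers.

Answer: A is at (east=-6, north=-4) relative to D.

Derivation:
Place D at the origin (east=0, north=0).
  C is 6 units south of D: delta (east=+0, north=-6); C at (east=0, north=-6).
  B is 6 units west of C: delta (east=-6, north=+0); B at (east=-6, north=-6).
  A is 2 units north of B: delta (east=+0, north=+2); A at (east=-6, north=-4).
Therefore A relative to D: (east=-6, north=-4).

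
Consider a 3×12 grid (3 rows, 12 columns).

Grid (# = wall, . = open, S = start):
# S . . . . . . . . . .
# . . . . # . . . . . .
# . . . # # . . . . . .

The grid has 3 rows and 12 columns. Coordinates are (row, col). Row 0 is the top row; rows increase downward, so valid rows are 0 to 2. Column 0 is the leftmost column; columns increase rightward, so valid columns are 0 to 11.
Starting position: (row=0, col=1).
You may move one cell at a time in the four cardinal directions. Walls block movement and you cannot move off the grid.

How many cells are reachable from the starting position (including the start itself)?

Answer: Reachable cells: 30

Derivation:
BFS flood-fill from (row=0, col=1):
  Distance 0: (row=0, col=1)
  Distance 1: (row=0, col=2), (row=1, col=1)
  Distance 2: (row=0, col=3), (row=1, col=2), (row=2, col=1)
  Distance 3: (row=0, col=4), (row=1, col=3), (row=2, col=2)
  Distance 4: (row=0, col=5), (row=1, col=4), (row=2, col=3)
  Distance 5: (row=0, col=6)
  Distance 6: (row=0, col=7), (row=1, col=6)
  Distance 7: (row=0, col=8), (row=1, col=7), (row=2, col=6)
  Distance 8: (row=0, col=9), (row=1, col=8), (row=2, col=7)
  Distance 9: (row=0, col=10), (row=1, col=9), (row=2, col=8)
  Distance 10: (row=0, col=11), (row=1, col=10), (row=2, col=9)
  Distance 11: (row=1, col=11), (row=2, col=10)
  Distance 12: (row=2, col=11)
Total reachable: 30 (grid has 30 open cells total)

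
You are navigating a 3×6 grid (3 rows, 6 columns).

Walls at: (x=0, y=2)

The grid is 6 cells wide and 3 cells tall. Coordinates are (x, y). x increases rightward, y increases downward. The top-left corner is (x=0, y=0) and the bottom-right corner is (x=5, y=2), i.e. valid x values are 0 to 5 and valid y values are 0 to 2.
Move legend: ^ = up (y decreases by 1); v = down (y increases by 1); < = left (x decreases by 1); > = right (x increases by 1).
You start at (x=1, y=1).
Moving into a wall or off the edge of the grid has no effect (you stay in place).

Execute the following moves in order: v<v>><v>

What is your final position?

Start: (x=1, y=1)
  v (down): (x=1, y=1) -> (x=1, y=2)
  < (left): blocked, stay at (x=1, y=2)
  v (down): blocked, stay at (x=1, y=2)
  > (right): (x=1, y=2) -> (x=2, y=2)
  > (right): (x=2, y=2) -> (x=3, y=2)
  < (left): (x=3, y=2) -> (x=2, y=2)
  v (down): blocked, stay at (x=2, y=2)
  > (right): (x=2, y=2) -> (x=3, y=2)
Final: (x=3, y=2)

Answer: Final position: (x=3, y=2)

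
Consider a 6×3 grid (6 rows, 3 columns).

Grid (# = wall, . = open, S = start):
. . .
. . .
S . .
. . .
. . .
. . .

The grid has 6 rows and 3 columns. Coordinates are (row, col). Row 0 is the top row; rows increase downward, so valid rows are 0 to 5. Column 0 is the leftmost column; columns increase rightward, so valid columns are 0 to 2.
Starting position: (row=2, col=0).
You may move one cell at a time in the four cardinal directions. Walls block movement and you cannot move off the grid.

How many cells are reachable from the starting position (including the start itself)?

BFS flood-fill from (row=2, col=0):
  Distance 0: (row=2, col=0)
  Distance 1: (row=1, col=0), (row=2, col=1), (row=3, col=0)
  Distance 2: (row=0, col=0), (row=1, col=1), (row=2, col=2), (row=3, col=1), (row=4, col=0)
  Distance 3: (row=0, col=1), (row=1, col=2), (row=3, col=2), (row=4, col=1), (row=5, col=0)
  Distance 4: (row=0, col=2), (row=4, col=2), (row=5, col=1)
  Distance 5: (row=5, col=2)
Total reachable: 18 (grid has 18 open cells total)

Answer: Reachable cells: 18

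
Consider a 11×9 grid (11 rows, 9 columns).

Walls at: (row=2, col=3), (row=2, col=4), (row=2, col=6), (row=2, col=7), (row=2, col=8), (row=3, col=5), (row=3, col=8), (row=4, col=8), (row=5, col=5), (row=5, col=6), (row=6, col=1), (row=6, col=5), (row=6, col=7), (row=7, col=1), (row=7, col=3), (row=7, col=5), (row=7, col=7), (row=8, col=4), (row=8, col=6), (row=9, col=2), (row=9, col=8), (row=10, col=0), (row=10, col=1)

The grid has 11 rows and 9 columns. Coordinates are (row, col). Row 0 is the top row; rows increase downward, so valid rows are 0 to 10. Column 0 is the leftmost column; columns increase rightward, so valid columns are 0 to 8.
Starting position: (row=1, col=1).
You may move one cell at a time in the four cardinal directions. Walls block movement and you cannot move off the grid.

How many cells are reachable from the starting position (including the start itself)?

Answer: Reachable cells: 74

Derivation:
BFS flood-fill from (row=1, col=1):
  Distance 0: (row=1, col=1)
  Distance 1: (row=0, col=1), (row=1, col=0), (row=1, col=2), (row=2, col=1)
  Distance 2: (row=0, col=0), (row=0, col=2), (row=1, col=3), (row=2, col=0), (row=2, col=2), (row=3, col=1)
  Distance 3: (row=0, col=3), (row=1, col=4), (row=3, col=0), (row=3, col=2), (row=4, col=1)
  Distance 4: (row=0, col=4), (row=1, col=5), (row=3, col=3), (row=4, col=0), (row=4, col=2), (row=5, col=1)
  Distance 5: (row=0, col=5), (row=1, col=6), (row=2, col=5), (row=3, col=4), (row=4, col=3), (row=5, col=0), (row=5, col=2)
  Distance 6: (row=0, col=6), (row=1, col=7), (row=4, col=4), (row=5, col=3), (row=6, col=0), (row=6, col=2)
  Distance 7: (row=0, col=7), (row=1, col=8), (row=4, col=5), (row=5, col=4), (row=6, col=3), (row=7, col=0), (row=7, col=2)
  Distance 8: (row=0, col=8), (row=4, col=6), (row=6, col=4), (row=8, col=0), (row=8, col=2)
  Distance 9: (row=3, col=6), (row=4, col=7), (row=7, col=4), (row=8, col=1), (row=8, col=3), (row=9, col=0)
  Distance 10: (row=3, col=7), (row=5, col=7), (row=9, col=1), (row=9, col=3)
  Distance 11: (row=5, col=8), (row=9, col=4), (row=10, col=3)
  Distance 12: (row=6, col=8), (row=9, col=5), (row=10, col=2), (row=10, col=4)
  Distance 13: (row=7, col=8), (row=8, col=5), (row=9, col=6), (row=10, col=5)
  Distance 14: (row=8, col=8), (row=9, col=7), (row=10, col=6)
  Distance 15: (row=8, col=7), (row=10, col=7)
  Distance 16: (row=10, col=8)
Total reachable: 74 (grid has 76 open cells total)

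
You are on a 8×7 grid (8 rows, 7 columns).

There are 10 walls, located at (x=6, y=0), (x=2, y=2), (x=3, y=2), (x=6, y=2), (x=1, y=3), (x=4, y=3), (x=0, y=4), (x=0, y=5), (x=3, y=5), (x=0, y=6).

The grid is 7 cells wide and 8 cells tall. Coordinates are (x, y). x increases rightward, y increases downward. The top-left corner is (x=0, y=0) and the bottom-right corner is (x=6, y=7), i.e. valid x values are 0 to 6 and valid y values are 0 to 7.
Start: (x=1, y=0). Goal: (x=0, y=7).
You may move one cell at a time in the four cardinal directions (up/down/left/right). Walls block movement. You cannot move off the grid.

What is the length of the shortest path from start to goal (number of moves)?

Answer: Shortest path length: 16

Derivation:
BFS from (x=1, y=0) until reaching (x=0, y=7):
  Distance 0: (x=1, y=0)
  Distance 1: (x=0, y=0), (x=2, y=0), (x=1, y=1)
  Distance 2: (x=3, y=0), (x=0, y=1), (x=2, y=1), (x=1, y=2)
  Distance 3: (x=4, y=0), (x=3, y=1), (x=0, y=2)
  Distance 4: (x=5, y=0), (x=4, y=1), (x=0, y=3)
  Distance 5: (x=5, y=1), (x=4, y=2)
  Distance 6: (x=6, y=1), (x=5, y=2)
  Distance 7: (x=5, y=3)
  Distance 8: (x=6, y=3), (x=5, y=4)
  Distance 9: (x=4, y=4), (x=6, y=4), (x=5, y=5)
  Distance 10: (x=3, y=4), (x=4, y=5), (x=6, y=5), (x=5, y=6)
  Distance 11: (x=3, y=3), (x=2, y=4), (x=4, y=6), (x=6, y=6), (x=5, y=7)
  Distance 12: (x=2, y=3), (x=1, y=4), (x=2, y=5), (x=3, y=6), (x=4, y=7), (x=6, y=7)
  Distance 13: (x=1, y=5), (x=2, y=6), (x=3, y=7)
  Distance 14: (x=1, y=6), (x=2, y=7)
  Distance 15: (x=1, y=7)
  Distance 16: (x=0, y=7)  <- goal reached here
One shortest path (16 moves): (x=1, y=0) -> (x=2, y=0) -> (x=3, y=0) -> (x=4, y=0) -> (x=5, y=0) -> (x=5, y=1) -> (x=5, y=2) -> (x=5, y=3) -> (x=5, y=4) -> (x=4, y=4) -> (x=3, y=4) -> (x=2, y=4) -> (x=1, y=4) -> (x=1, y=5) -> (x=1, y=6) -> (x=1, y=7) -> (x=0, y=7)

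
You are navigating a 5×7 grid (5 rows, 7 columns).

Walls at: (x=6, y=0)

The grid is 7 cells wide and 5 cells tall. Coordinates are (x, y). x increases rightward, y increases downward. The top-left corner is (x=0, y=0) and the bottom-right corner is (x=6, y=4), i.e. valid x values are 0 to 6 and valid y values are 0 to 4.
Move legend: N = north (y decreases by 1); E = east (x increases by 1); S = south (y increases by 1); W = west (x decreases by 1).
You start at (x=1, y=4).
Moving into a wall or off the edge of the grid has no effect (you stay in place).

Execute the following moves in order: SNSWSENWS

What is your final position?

Start: (x=1, y=4)
  S (south): blocked, stay at (x=1, y=4)
  N (north): (x=1, y=4) -> (x=1, y=3)
  S (south): (x=1, y=3) -> (x=1, y=4)
  W (west): (x=1, y=4) -> (x=0, y=4)
  S (south): blocked, stay at (x=0, y=4)
  E (east): (x=0, y=4) -> (x=1, y=4)
  N (north): (x=1, y=4) -> (x=1, y=3)
  W (west): (x=1, y=3) -> (x=0, y=3)
  S (south): (x=0, y=3) -> (x=0, y=4)
Final: (x=0, y=4)

Answer: Final position: (x=0, y=4)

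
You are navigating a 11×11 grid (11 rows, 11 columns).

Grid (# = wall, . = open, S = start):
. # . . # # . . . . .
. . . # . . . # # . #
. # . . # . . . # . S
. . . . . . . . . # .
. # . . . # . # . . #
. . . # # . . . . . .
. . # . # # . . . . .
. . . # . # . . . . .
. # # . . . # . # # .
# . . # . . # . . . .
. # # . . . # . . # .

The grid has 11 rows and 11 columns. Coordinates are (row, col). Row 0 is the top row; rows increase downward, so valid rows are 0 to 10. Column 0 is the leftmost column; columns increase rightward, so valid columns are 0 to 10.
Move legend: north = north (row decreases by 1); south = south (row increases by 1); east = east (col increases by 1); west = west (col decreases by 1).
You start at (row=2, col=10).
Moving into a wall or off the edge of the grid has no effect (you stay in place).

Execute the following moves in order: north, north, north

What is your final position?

Answer: Final position: (row=2, col=10)

Derivation:
Start: (row=2, col=10)
  [×3]north (north): blocked, stay at (row=2, col=10)
Final: (row=2, col=10)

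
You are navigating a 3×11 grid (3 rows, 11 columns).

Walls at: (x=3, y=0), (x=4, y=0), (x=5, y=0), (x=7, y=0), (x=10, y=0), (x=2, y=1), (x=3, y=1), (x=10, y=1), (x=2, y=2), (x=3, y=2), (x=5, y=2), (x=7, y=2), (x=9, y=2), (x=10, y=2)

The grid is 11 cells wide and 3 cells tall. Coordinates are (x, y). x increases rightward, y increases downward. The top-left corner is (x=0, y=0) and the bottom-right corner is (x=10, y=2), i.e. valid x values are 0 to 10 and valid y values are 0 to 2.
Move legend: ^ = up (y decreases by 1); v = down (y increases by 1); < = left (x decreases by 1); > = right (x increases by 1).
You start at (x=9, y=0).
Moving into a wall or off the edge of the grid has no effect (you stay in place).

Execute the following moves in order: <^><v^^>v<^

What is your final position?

Start: (x=9, y=0)
  < (left): (x=9, y=0) -> (x=8, y=0)
  ^ (up): blocked, stay at (x=8, y=0)
  > (right): (x=8, y=0) -> (x=9, y=0)
  < (left): (x=9, y=0) -> (x=8, y=0)
  v (down): (x=8, y=0) -> (x=8, y=1)
  ^ (up): (x=8, y=1) -> (x=8, y=0)
  ^ (up): blocked, stay at (x=8, y=0)
  > (right): (x=8, y=0) -> (x=9, y=0)
  v (down): (x=9, y=0) -> (x=9, y=1)
  < (left): (x=9, y=1) -> (x=8, y=1)
  ^ (up): (x=8, y=1) -> (x=8, y=0)
Final: (x=8, y=0)

Answer: Final position: (x=8, y=0)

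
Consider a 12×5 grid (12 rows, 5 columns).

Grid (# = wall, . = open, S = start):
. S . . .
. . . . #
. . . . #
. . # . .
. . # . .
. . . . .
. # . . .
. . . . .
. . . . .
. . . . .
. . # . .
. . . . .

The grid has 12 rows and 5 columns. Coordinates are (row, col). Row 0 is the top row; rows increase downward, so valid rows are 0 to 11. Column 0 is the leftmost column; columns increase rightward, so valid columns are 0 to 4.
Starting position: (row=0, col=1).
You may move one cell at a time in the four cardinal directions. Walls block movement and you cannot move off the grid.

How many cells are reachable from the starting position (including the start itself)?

BFS flood-fill from (row=0, col=1):
  Distance 0: (row=0, col=1)
  Distance 1: (row=0, col=0), (row=0, col=2), (row=1, col=1)
  Distance 2: (row=0, col=3), (row=1, col=0), (row=1, col=2), (row=2, col=1)
  Distance 3: (row=0, col=4), (row=1, col=3), (row=2, col=0), (row=2, col=2), (row=3, col=1)
  Distance 4: (row=2, col=3), (row=3, col=0), (row=4, col=1)
  Distance 5: (row=3, col=3), (row=4, col=0), (row=5, col=1)
  Distance 6: (row=3, col=4), (row=4, col=3), (row=5, col=0), (row=5, col=2)
  Distance 7: (row=4, col=4), (row=5, col=3), (row=6, col=0), (row=6, col=2)
  Distance 8: (row=5, col=4), (row=6, col=3), (row=7, col=0), (row=7, col=2)
  Distance 9: (row=6, col=4), (row=7, col=1), (row=7, col=3), (row=8, col=0), (row=8, col=2)
  Distance 10: (row=7, col=4), (row=8, col=1), (row=8, col=3), (row=9, col=0), (row=9, col=2)
  Distance 11: (row=8, col=4), (row=9, col=1), (row=9, col=3), (row=10, col=0)
  Distance 12: (row=9, col=4), (row=10, col=1), (row=10, col=3), (row=11, col=0)
  Distance 13: (row=10, col=4), (row=11, col=1), (row=11, col=3)
  Distance 14: (row=11, col=2), (row=11, col=4)
Total reachable: 54 (grid has 54 open cells total)

Answer: Reachable cells: 54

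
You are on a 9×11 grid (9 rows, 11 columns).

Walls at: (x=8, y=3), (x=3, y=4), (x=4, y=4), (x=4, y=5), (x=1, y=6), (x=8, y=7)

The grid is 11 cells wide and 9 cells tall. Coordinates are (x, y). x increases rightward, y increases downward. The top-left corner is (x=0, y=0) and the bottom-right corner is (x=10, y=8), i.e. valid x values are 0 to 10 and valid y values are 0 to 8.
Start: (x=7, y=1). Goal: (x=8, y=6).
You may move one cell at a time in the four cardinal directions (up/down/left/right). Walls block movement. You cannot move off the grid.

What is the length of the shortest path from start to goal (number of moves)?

Answer: Shortest path length: 6

Derivation:
BFS from (x=7, y=1) until reaching (x=8, y=6):
  Distance 0: (x=7, y=1)
  Distance 1: (x=7, y=0), (x=6, y=1), (x=8, y=1), (x=7, y=2)
  Distance 2: (x=6, y=0), (x=8, y=0), (x=5, y=1), (x=9, y=1), (x=6, y=2), (x=8, y=2), (x=7, y=3)
  Distance 3: (x=5, y=0), (x=9, y=0), (x=4, y=1), (x=10, y=1), (x=5, y=2), (x=9, y=2), (x=6, y=3), (x=7, y=4)
  Distance 4: (x=4, y=0), (x=10, y=0), (x=3, y=1), (x=4, y=2), (x=10, y=2), (x=5, y=3), (x=9, y=3), (x=6, y=4), (x=8, y=4), (x=7, y=5)
  Distance 5: (x=3, y=0), (x=2, y=1), (x=3, y=2), (x=4, y=3), (x=10, y=3), (x=5, y=4), (x=9, y=4), (x=6, y=5), (x=8, y=5), (x=7, y=6)
  Distance 6: (x=2, y=0), (x=1, y=1), (x=2, y=2), (x=3, y=3), (x=10, y=4), (x=5, y=5), (x=9, y=5), (x=6, y=6), (x=8, y=6), (x=7, y=7)  <- goal reached here
One shortest path (6 moves): (x=7, y=1) -> (x=7, y=2) -> (x=7, y=3) -> (x=7, y=4) -> (x=8, y=4) -> (x=8, y=5) -> (x=8, y=6)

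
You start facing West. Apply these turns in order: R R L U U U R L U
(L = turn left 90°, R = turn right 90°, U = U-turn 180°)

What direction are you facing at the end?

Answer: Final heading: North

Derivation:
Start: West
  R (right (90° clockwise)) -> North
  R (right (90° clockwise)) -> East
  L (left (90° counter-clockwise)) -> North
  U (U-turn (180°)) -> South
  U (U-turn (180°)) -> North
  U (U-turn (180°)) -> South
  R (right (90° clockwise)) -> West
  L (left (90° counter-clockwise)) -> South
  U (U-turn (180°)) -> North
Final: North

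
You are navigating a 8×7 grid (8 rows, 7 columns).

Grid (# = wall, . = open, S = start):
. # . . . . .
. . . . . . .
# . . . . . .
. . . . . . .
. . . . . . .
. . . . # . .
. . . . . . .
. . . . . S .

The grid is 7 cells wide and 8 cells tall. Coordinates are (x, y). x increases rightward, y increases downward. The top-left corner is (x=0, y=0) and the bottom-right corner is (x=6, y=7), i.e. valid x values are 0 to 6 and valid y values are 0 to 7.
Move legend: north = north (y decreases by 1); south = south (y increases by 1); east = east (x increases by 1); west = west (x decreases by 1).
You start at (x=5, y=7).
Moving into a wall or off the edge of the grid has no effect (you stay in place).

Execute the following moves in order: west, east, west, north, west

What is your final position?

Start: (x=5, y=7)
  west (west): (x=5, y=7) -> (x=4, y=7)
  east (east): (x=4, y=7) -> (x=5, y=7)
  west (west): (x=5, y=7) -> (x=4, y=7)
  north (north): (x=4, y=7) -> (x=4, y=6)
  west (west): (x=4, y=6) -> (x=3, y=6)
Final: (x=3, y=6)

Answer: Final position: (x=3, y=6)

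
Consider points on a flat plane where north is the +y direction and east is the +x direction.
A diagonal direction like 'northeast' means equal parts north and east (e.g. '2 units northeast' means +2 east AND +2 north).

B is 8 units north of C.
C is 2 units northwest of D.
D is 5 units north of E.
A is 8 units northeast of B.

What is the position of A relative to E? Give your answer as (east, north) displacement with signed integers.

Answer: A is at (east=6, north=23) relative to E.

Derivation:
Place E at the origin (east=0, north=0).
  D is 5 units north of E: delta (east=+0, north=+5); D at (east=0, north=5).
  C is 2 units northwest of D: delta (east=-2, north=+2); C at (east=-2, north=7).
  B is 8 units north of C: delta (east=+0, north=+8); B at (east=-2, north=15).
  A is 8 units northeast of B: delta (east=+8, north=+8); A at (east=6, north=23).
Therefore A relative to E: (east=6, north=23).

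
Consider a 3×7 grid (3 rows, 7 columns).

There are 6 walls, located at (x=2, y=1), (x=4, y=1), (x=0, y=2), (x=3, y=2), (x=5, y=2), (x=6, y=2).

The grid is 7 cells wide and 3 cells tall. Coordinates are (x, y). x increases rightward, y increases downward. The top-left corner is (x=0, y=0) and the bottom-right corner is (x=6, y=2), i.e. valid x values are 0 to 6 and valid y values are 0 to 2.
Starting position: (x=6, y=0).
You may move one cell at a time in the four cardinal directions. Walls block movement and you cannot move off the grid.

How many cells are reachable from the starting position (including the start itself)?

BFS flood-fill from (x=6, y=0):
  Distance 0: (x=6, y=0)
  Distance 1: (x=5, y=0), (x=6, y=1)
  Distance 2: (x=4, y=0), (x=5, y=1)
  Distance 3: (x=3, y=0)
  Distance 4: (x=2, y=0), (x=3, y=1)
  Distance 5: (x=1, y=0)
  Distance 6: (x=0, y=0), (x=1, y=1)
  Distance 7: (x=0, y=1), (x=1, y=2)
  Distance 8: (x=2, y=2)
Total reachable: 14 (grid has 15 open cells total)

Answer: Reachable cells: 14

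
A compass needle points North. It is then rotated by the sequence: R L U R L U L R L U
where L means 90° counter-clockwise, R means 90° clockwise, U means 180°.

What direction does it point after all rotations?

Start: North
  R (right (90° clockwise)) -> East
  L (left (90° counter-clockwise)) -> North
  U (U-turn (180°)) -> South
  R (right (90° clockwise)) -> West
  L (left (90° counter-clockwise)) -> South
  U (U-turn (180°)) -> North
  L (left (90° counter-clockwise)) -> West
  R (right (90° clockwise)) -> North
  L (left (90° counter-clockwise)) -> West
  U (U-turn (180°)) -> East
Final: East

Answer: Final heading: East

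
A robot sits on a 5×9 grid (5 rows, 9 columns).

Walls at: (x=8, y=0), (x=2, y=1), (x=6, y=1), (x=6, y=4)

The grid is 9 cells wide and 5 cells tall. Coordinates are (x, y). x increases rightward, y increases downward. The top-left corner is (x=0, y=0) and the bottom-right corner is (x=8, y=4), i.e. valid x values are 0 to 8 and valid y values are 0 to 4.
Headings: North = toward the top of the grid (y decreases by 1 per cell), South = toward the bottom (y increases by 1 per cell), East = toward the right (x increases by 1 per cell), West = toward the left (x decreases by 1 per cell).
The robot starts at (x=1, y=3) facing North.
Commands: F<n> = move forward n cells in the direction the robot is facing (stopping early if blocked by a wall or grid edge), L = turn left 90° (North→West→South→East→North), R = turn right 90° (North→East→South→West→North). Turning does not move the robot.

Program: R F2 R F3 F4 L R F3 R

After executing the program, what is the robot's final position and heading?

Start: (x=1, y=3), facing North
  R: turn right, now facing East
  F2: move forward 2, now at (x=3, y=3)
  R: turn right, now facing South
  F3: move forward 1/3 (blocked), now at (x=3, y=4)
  F4: move forward 0/4 (blocked), now at (x=3, y=4)
  L: turn left, now facing East
  R: turn right, now facing South
  F3: move forward 0/3 (blocked), now at (x=3, y=4)
  R: turn right, now facing West
Final: (x=3, y=4), facing West

Answer: Final position: (x=3, y=4), facing West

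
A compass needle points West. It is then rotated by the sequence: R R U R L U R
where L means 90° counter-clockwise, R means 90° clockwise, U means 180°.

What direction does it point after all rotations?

Start: West
  R (right (90° clockwise)) -> North
  R (right (90° clockwise)) -> East
  U (U-turn (180°)) -> West
  R (right (90° clockwise)) -> North
  L (left (90° counter-clockwise)) -> West
  U (U-turn (180°)) -> East
  R (right (90° clockwise)) -> South
Final: South

Answer: Final heading: South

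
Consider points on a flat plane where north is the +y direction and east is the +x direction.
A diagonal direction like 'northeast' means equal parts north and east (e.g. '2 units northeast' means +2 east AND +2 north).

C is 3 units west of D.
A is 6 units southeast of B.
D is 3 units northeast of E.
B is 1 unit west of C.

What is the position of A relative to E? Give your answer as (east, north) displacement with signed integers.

Place E at the origin (east=0, north=0).
  D is 3 units northeast of E: delta (east=+3, north=+3); D at (east=3, north=3).
  C is 3 units west of D: delta (east=-3, north=+0); C at (east=0, north=3).
  B is 1 unit west of C: delta (east=-1, north=+0); B at (east=-1, north=3).
  A is 6 units southeast of B: delta (east=+6, north=-6); A at (east=5, north=-3).
Therefore A relative to E: (east=5, north=-3).

Answer: A is at (east=5, north=-3) relative to E.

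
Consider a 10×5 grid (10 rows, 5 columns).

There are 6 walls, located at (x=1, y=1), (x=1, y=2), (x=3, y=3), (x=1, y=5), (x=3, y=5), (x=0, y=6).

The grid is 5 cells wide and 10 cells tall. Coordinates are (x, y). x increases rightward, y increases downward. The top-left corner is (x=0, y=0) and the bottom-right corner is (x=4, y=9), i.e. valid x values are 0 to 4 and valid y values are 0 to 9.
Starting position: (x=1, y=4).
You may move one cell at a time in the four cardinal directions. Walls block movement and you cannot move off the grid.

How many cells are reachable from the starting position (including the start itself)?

Answer: Reachable cells: 44

Derivation:
BFS flood-fill from (x=1, y=4):
  Distance 0: (x=1, y=4)
  Distance 1: (x=1, y=3), (x=0, y=4), (x=2, y=4)
  Distance 2: (x=0, y=3), (x=2, y=3), (x=3, y=4), (x=0, y=5), (x=2, y=5)
  Distance 3: (x=0, y=2), (x=2, y=2), (x=4, y=4), (x=2, y=6)
  Distance 4: (x=0, y=1), (x=2, y=1), (x=3, y=2), (x=4, y=3), (x=4, y=5), (x=1, y=6), (x=3, y=6), (x=2, y=7)
  Distance 5: (x=0, y=0), (x=2, y=0), (x=3, y=1), (x=4, y=2), (x=4, y=6), (x=1, y=7), (x=3, y=7), (x=2, y=8)
  Distance 6: (x=1, y=0), (x=3, y=0), (x=4, y=1), (x=0, y=7), (x=4, y=7), (x=1, y=8), (x=3, y=8), (x=2, y=9)
  Distance 7: (x=4, y=0), (x=0, y=8), (x=4, y=8), (x=1, y=9), (x=3, y=9)
  Distance 8: (x=0, y=9), (x=4, y=9)
Total reachable: 44 (grid has 44 open cells total)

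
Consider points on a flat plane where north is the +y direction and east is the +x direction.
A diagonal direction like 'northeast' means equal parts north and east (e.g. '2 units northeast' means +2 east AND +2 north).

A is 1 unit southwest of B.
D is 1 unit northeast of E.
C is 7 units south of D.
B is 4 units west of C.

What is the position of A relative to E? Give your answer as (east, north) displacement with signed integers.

Place E at the origin (east=0, north=0).
  D is 1 unit northeast of E: delta (east=+1, north=+1); D at (east=1, north=1).
  C is 7 units south of D: delta (east=+0, north=-7); C at (east=1, north=-6).
  B is 4 units west of C: delta (east=-4, north=+0); B at (east=-3, north=-6).
  A is 1 unit southwest of B: delta (east=-1, north=-1); A at (east=-4, north=-7).
Therefore A relative to E: (east=-4, north=-7).

Answer: A is at (east=-4, north=-7) relative to E.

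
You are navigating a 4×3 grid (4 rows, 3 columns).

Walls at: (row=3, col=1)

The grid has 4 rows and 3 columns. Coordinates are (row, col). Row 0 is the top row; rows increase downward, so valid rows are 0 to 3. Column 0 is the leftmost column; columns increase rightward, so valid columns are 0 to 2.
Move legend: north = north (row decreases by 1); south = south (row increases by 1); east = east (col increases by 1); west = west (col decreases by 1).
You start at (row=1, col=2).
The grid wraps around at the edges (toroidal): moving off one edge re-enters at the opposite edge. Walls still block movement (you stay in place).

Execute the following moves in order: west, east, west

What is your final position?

Answer: Final position: (row=1, col=1)

Derivation:
Start: (row=1, col=2)
  west (west): (row=1, col=2) -> (row=1, col=1)
  east (east): (row=1, col=1) -> (row=1, col=2)
  west (west): (row=1, col=2) -> (row=1, col=1)
Final: (row=1, col=1)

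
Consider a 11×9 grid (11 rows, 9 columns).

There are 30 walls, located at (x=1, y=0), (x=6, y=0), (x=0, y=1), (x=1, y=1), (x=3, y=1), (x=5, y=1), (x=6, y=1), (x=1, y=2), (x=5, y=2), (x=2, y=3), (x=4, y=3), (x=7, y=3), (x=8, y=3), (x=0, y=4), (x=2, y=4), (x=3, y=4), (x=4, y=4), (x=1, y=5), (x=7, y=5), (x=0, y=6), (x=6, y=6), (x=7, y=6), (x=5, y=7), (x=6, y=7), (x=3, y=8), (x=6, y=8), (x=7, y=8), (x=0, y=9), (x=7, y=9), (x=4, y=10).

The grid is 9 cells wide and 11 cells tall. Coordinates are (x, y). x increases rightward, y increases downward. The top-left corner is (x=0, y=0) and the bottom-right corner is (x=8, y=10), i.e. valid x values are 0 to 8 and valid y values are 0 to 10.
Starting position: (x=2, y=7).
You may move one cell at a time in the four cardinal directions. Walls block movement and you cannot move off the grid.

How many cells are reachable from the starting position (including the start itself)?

Answer: Reachable cells: 53

Derivation:
BFS flood-fill from (x=2, y=7):
  Distance 0: (x=2, y=7)
  Distance 1: (x=2, y=6), (x=1, y=7), (x=3, y=7), (x=2, y=8)
  Distance 2: (x=2, y=5), (x=1, y=6), (x=3, y=6), (x=0, y=7), (x=4, y=7), (x=1, y=8), (x=2, y=9)
  Distance 3: (x=3, y=5), (x=4, y=6), (x=0, y=8), (x=4, y=8), (x=1, y=9), (x=3, y=9), (x=2, y=10)
  Distance 4: (x=4, y=5), (x=5, y=6), (x=5, y=8), (x=4, y=9), (x=1, y=10), (x=3, y=10)
  Distance 5: (x=5, y=5), (x=5, y=9), (x=0, y=10)
  Distance 6: (x=5, y=4), (x=6, y=5), (x=6, y=9), (x=5, y=10)
  Distance 7: (x=5, y=3), (x=6, y=4), (x=6, y=10)
  Distance 8: (x=6, y=3), (x=7, y=4), (x=7, y=10)
  Distance 9: (x=6, y=2), (x=8, y=4), (x=8, y=10)
  Distance 10: (x=7, y=2), (x=8, y=5), (x=8, y=9)
  Distance 11: (x=7, y=1), (x=8, y=2), (x=8, y=6), (x=8, y=8)
  Distance 12: (x=7, y=0), (x=8, y=1), (x=8, y=7)
  Distance 13: (x=8, y=0), (x=7, y=7)
Total reachable: 53 (grid has 69 open cells total)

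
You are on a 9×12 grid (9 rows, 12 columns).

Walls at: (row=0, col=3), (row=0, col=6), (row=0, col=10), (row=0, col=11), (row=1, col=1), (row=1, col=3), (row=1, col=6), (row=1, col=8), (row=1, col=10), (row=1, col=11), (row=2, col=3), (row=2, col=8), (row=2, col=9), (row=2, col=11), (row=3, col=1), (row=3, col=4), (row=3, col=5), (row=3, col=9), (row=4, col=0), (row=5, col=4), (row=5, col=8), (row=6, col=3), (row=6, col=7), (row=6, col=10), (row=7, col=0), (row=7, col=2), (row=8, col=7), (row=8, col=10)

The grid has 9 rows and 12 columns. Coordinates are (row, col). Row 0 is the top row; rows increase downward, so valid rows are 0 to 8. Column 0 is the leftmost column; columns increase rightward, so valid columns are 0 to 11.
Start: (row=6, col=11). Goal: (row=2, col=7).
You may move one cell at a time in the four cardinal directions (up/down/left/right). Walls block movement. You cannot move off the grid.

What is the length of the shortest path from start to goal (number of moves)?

BFS from (row=6, col=11) until reaching (row=2, col=7):
  Distance 0: (row=6, col=11)
  Distance 1: (row=5, col=11), (row=7, col=11)
  Distance 2: (row=4, col=11), (row=5, col=10), (row=7, col=10), (row=8, col=11)
  Distance 3: (row=3, col=11), (row=4, col=10), (row=5, col=9), (row=7, col=9)
  Distance 4: (row=3, col=10), (row=4, col=9), (row=6, col=9), (row=7, col=8), (row=8, col=9)
  Distance 5: (row=2, col=10), (row=4, col=8), (row=6, col=8), (row=7, col=7), (row=8, col=8)
  Distance 6: (row=3, col=8), (row=4, col=7), (row=7, col=6)
  Distance 7: (row=3, col=7), (row=4, col=6), (row=5, col=7), (row=6, col=6), (row=7, col=5), (row=8, col=6)
  Distance 8: (row=2, col=7), (row=3, col=6), (row=4, col=5), (row=5, col=6), (row=6, col=5), (row=7, col=4), (row=8, col=5)  <- goal reached here
One shortest path (8 moves): (row=6, col=11) -> (row=5, col=11) -> (row=5, col=10) -> (row=5, col=9) -> (row=4, col=9) -> (row=4, col=8) -> (row=4, col=7) -> (row=3, col=7) -> (row=2, col=7)

Answer: Shortest path length: 8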